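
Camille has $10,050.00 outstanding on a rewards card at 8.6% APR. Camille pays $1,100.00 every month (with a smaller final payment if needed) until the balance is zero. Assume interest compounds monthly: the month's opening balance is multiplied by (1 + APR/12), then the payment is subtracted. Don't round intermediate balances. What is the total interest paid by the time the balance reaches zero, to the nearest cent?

Monthly rate r = 8.6%/12 = 0.716667% = 0.00716667.
Payoff takes n = ⌈−ln(1 − rB₀/P)/ln(1+r)⌉ = ⌈9.483⌉ = 10 payments; the last is $532.31.
Total paid = 9·$1,100.00 + $532.31 = $10,432.31.
Total interest = total paid − principal = $10,432.31 − $10,050.00 = $382.31.

$382.31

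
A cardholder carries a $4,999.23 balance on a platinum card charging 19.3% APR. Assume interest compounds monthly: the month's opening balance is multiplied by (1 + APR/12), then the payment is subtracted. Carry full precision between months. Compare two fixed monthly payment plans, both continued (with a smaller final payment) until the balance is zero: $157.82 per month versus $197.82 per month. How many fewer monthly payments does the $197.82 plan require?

12 fewer payments

Monthly rate r = 19.3%/12 = 1.60833% = 0.0160833.
At $157.82/mo: n = ⌈−ln(1 − rB₀/P)/ln(1+r)⌉ = 45 payments (last $101.47); total interest = total paid − $4,999.23 = $2,046.32.
At $197.82/mo: 33 payments (last $137.52); total interest $1,468.53.
Payments saved = 45 − 33 = 12.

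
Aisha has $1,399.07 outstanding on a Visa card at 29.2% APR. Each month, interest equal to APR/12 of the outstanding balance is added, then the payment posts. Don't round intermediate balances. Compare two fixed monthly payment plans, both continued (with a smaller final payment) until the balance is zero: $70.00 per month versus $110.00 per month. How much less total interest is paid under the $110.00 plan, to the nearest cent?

$245.18

Monthly rate r = 29.2%/12 = 2.43333% = 0.0243333.
At $70.00/mo: n = ⌈−ln(1 − rB₀/P)/ln(1+r)⌉ = 28 payments (last $49.86); total interest = total paid − $1,399.07 = $540.79.
At $110.00/mo: 16 payments (last $44.68); total interest $295.61.
Interest saved = $540.79 − $295.61 = $245.18.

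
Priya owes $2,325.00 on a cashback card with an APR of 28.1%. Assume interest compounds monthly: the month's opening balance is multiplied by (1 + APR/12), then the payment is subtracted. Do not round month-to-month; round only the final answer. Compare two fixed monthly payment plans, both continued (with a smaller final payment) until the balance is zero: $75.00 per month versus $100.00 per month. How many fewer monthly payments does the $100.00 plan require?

22 fewer payments

Monthly rate r = 28.1%/12 = 2.34167% = 0.0234167.
At $75.00/mo: n = ⌈−ln(1 − rB₀/P)/ln(1+r)⌉ = 56 payments (last $68.93); total interest = total paid − $2,325.00 = $1,868.93.
At $100.00/mo: 34 payments (last $96.73); total interest $1,071.73.
Payments saved = 56 − 34 = 22.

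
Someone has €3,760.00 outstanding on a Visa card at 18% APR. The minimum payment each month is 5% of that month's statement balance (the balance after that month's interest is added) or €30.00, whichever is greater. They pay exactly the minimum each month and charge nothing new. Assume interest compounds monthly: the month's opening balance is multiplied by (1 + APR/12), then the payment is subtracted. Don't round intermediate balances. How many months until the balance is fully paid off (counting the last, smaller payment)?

75 months

Monthly rate r = 18%/12 = 1.5% = 0.015.
While 5% of the post-interest balance exceeds €30.00, each month B ← (B·(1+r))·(1 − 0.05), i.e. B shrinks by the factor (1+r)·0.95 = 0.96425.
This holds for months 1–51. Entering month 52 the balance is €587.30; 5% of the post-interest balance is now below €30.00, so the flat €30.00 minimum applies from here.
From month 52 a fixed €30.00 at rate r clears €587.30 in 24 more payments. Total: 51 + 24 = 75 months.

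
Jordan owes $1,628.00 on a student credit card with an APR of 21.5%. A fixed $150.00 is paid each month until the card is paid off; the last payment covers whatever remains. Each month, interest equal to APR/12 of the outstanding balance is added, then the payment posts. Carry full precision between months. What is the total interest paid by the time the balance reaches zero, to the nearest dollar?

$199

Monthly rate r = 21.5%/12 = 1.79167% = 0.0179167.
Payoff takes n = ⌈−ln(1 − rB₀/P)/ln(1+r)⌉ = ⌈12.177⌉ = 13 payments; the last is $26.72.
Total paid = 12·$150.00 + $26.72 = $1,826.72.
Total interest = total paid − principal = $1,826.72 − $1,628.00 = $198.72.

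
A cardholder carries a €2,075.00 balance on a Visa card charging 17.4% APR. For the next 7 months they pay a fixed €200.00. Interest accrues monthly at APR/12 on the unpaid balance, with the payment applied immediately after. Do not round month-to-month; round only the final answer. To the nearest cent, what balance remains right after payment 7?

Monthly rate r = 17.4%/12 = 1.45% = 0.0145.
Each month: B ← B·(1+r) − €200.00.
Month 1: interest €30.09; balance after payment €1,905.09.
Month 2: interest €27.62; balance after payment €1,732.71.
Month 3: interest €25.12; balance after payment €1,557.84.
Month 4: interest €22.59; balance after payment €1,380.42.
Month 5: interest €20.02; balance after payment €1,200.44.
Month 6: interest €17.41; balance after payment €1,017.85.
Month 7: interest €14.76; balance after payment €832.61.

€832.61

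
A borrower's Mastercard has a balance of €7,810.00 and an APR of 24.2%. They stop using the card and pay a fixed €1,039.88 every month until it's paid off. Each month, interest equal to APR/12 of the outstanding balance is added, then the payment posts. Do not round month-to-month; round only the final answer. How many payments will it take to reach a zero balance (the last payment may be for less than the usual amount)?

Monthly rate r = 24.2%/12 = 2.01667% = 0.0201667.
Recurrence: B ← B·(1+r) − €1,039.88.
Month 1: interest €157.50; balance after payment €6,927.62.
Month 2: interest €139.71; balance after payment €6,027.45.
Closed form: n = −ln(1 − rB₀/P)/ln(1+r) = −ln(0.84854)/ln(1.02017) ≈ 8.226, so the balance reaches zero during payment 9.

9 months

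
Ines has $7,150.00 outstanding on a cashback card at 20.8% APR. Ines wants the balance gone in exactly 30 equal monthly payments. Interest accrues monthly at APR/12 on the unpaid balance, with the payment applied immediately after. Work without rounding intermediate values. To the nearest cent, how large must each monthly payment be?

Monthly rate r = 20.8%/12 = 1.73333% = 0.0173333.
Level-payment amortization: P = B₀·r / (1 − (1+r)^(−n)) = 7150.00·0.0173333 / (1 − 1.01733^(−30)).
Denominator 1 − (1+r)^(−30) = 0.402824801.
P = 123.933 / 0.402824801 ≈ 307.66.

$307.66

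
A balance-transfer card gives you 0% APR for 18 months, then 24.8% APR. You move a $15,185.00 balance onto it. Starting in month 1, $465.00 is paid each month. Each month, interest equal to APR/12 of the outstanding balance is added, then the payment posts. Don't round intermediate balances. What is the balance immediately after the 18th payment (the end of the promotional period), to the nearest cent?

Promo months 1–18 at r₀ = 0%/12 = 0; months 19+ at r₁ = 24.8%/12 = 0.0206667.
After month 18 (no interest yet): B = $15,185.00 − 18·$465.00 = $6,815.00.

$6,815.00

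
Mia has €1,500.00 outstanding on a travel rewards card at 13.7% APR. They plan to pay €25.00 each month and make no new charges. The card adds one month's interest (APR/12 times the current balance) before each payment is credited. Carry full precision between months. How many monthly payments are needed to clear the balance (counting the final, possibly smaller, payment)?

Monthly rate r = 13.7%/12 = 1.14167% = 0.0114167.
Recurrence: B ← B·(1+r) − €25.00.
Month 1: interest €17.12; balance after payment €1,492.12.
Month 2: interest €17.04; balance after payment €1,484.16.
Closed form: n = −ln(1 − rB₀/P)/ln(1+r) = −ln(0.315)/ln(1.01142) ≈ 101.760, so the balance reaches zero during payment 102.

102 months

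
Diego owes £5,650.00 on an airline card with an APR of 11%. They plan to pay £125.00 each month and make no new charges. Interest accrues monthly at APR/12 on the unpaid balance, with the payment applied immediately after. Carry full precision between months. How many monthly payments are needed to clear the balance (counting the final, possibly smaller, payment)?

Monthly rate r = 11%/12 = 0.916667% = 0.00916667.
Recurrence: B ← B·(1+r) − £125.00.
Month 1: interest £51.79; balance after payment £5,576.79.
Month 2: interest £51.12; balance after payment £5,502.91.
Closed form: n = −ln(1 − rB₀/P)/ln(1+r) = −ln(0.58567)/ln(1.00917) ≈ 58.631, so the balance reaches zero during payment 59.

59 months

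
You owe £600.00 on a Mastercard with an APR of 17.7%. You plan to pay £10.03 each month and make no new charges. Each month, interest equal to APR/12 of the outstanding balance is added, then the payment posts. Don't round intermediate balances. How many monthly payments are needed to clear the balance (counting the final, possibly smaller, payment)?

Monthly rate r = 17.7%/12 = 1.475% = 0.01475.
Recurrence: B ← B·(1+r) − £10.03.
Month 1: interest £8.85; balance after payment £598.82.
Month 2: interest £8.83; balance after payment £597.62.
Closed form: n = −ln(1 − rB₀/P)/ln(1+r) = −ln(0.11765)/ln(1.01475) ≈ 146.157, so the balance reaches zero during payment 147.

147 payments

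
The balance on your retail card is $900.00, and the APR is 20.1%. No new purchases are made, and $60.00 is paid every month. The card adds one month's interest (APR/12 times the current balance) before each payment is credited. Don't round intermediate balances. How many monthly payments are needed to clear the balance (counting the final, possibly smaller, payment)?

Monthly rate r = 20.1%/12 = 1.675% = 0.01675.
Recurrence: B ← B·(1+r) − $60.00.
Month 1: interest $15.08; balance after payment $855.08.
Month 2: interest $14.32; balance after payment $809.40.
Closed form: n = −ln(1 − rB₀/P)/ln(1+r) = −ln(0.74875)/ln(1.01675) ≈ 17.419, so the balance reaches zero during payment 18.

18 months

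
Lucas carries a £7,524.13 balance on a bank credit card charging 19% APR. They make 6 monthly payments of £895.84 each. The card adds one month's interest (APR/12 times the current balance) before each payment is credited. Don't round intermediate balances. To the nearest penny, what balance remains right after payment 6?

Monthly rate r = 19%/12 = 1.58333% = 0.0158333.
Each month: B ← B·(1+r) − £895.84.
Month 1: interest £119.13; balance after payment £6,747.42.
Month 2: interest £106.83; balance after payment £5,958.42.
Month 3: interest £94.34; balance after payment £5,156.92.
Month 4: interest £81.65; balance after payment £4,342.73.
Month 5: interest £68.76; balance after payment £3,515.65.
Month 6: interest £55.66; balance after payment £2,675.47.

£2,675.47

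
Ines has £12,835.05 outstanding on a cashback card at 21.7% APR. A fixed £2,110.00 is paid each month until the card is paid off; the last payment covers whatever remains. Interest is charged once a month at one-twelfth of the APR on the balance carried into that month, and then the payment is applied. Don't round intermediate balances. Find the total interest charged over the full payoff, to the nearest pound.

£890

Monthly rate r = 21.7%/12 = 1.80833% = 0.0180833.
Payoff takes n = ⌈−ln(1 − rB₀/P)/ln(1+r)⌉ = ⌈6.502⌉ = 7 payments; the last is £1,064.74.
Total paid = 6·£2,110.00 + £1,064.74 = £13,724.74.
Total interest = total paid − principal = £13,724.74 − £12,835.05 = £889.69.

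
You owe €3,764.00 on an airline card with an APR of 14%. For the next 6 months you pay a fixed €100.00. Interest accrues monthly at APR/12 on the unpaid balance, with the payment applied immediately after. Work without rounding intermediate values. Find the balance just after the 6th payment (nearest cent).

Monthly rate r = 14%/12 = 1.16667% = 0.0116667.
Each month: B ← B·(1+r) − €100.00.
Month 1: interest €43.91; balance after payment €3,707.91.
Month 2: interest €43.26; balance after payment €3,651.17.
Month 3: interest €42.60; balance after payment €3,593.77.
Month 4: interest €41.93; balance after payment €3,535.70.
Month 5: interest €41.25; balance after payment €3,476.95.
Month 6: interest €40.56; balance after payment €3,417.51.

€3,417.51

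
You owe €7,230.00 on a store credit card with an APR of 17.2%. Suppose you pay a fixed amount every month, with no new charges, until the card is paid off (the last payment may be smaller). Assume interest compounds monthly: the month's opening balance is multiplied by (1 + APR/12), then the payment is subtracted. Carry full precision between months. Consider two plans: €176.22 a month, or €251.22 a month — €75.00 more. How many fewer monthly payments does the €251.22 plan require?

25 fewer payments

Monthly rate r = 17.2%/12 = 1.43333% = 0.0143333.
At €176.22/mo: n = ⌈−ln(1 − rB₀/P)/ln(1+r)⌉ = 63 payments (last €56.59); total interest = total paid − €7,230.00 = €3,752.23.
At €251.22/mo: 38 payments (last €94.37); total interest €2,159.51.
Payments saved = 63 − 38 = 25.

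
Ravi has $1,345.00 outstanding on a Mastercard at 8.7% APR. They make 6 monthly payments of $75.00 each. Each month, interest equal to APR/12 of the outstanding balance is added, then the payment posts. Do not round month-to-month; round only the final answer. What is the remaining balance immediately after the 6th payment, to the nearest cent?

Monthly rate r = 8.7%/12 = 0.725% = 0.00725.
Each month: B ← B·(1+r) − $75.00.
Month 1: interest $9.75; balance after payment $1,279.75.
Month 2: interest $9.28; balance after payment $1,214.03.
Month 3: interest $8.80; balance after payment $1,147.83.
Month 4: interest $8.32; balance after payment $1,081.15.
Month 5: interest $7.84; balance after payment $1,013.99.
Month 6: interest $7.35; balance after payment $946.34.

$946.34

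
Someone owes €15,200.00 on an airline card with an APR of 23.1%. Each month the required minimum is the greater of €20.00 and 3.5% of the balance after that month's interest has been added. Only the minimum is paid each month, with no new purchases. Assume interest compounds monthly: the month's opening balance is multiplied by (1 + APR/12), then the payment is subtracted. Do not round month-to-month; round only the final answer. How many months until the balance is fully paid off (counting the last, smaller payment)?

240 months

Monthly rate r = 23.1%/12 = 1.925% = 0.01925.
While 3.5% of the post-interest balance exceeds €20.00, each month B ← (B·(1+r))·(1 − 0.035), i.e. B shrinks by the factor (1+r)·0.965 = 0.98358.
This holds for months 1–200. Entering month 201 the balance is €553.92; 3.5% of the post-interest balance is now below €20.00, so the flat €20.00 minimum applies from here.
From month 201 a fixed €20.00 at rate r clears €553.92 in 40 more payments. Total: 200 + 40 = 240 months.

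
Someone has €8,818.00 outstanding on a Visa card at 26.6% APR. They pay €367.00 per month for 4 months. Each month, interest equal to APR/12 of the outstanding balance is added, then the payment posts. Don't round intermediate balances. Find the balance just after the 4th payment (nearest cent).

€8,108.71

Monthly rate r = 26.6%/12 = 2.21667% = 0.0221667.
Each month: B ← B·(1+r) − €367.00.
Month 1: interest €195.47; balance after payment €8,646.47.
Month 2: interest €191.66; balance after payment €8,471.13.
Month 3: interest €187.78; balance after payment €8,291.91.
Month 4: interest €183.80; balance after payment €8,108.71.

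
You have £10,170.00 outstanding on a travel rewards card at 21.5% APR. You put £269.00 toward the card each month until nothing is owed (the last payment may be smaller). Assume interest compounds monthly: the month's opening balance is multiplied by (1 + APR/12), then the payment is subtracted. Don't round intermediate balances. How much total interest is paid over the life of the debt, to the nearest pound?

Monthly rate r = 21.5%/12 = 1.79167% = 0.0179167.
Payoff takes n = ⌈−ln(1 − rB₀/P)/ln(1+r)⌉ = ⌈63.703⌉ = 64 payments; the last is £189.72.
Total paid = 63·£269.00 + £189.72 = £17,136.72.
Total interest = total paid − principal = £17,136.72 − £10,170.00 = £6,966.72.

£6,967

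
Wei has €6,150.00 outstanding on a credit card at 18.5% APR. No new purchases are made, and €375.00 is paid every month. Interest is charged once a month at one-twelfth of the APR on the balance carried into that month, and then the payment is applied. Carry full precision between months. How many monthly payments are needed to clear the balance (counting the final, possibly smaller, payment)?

20 payments

Monthly rate r = 18.5%/12 = 1.54167% = 0.0154167.
Recurrence: B ← B·(1+r) − €375.00.
Month 1: interest €94.81; balance after payment €5,869.81.
Month 2: interest €90.49; balance after payment €5,585.31.
Closed form: n = −ln(1 − rB₀/P)/ln(1+r) = −ln(0.74717)/ln(1.01542) ≈ 19.051, so the balance reaches zero during payment 20.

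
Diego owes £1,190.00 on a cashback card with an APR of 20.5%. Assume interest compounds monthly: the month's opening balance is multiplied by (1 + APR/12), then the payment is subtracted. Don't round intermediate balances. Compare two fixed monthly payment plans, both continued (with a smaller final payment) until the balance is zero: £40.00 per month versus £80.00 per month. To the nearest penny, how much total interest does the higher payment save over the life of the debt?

Monthly rate r = 20.5%/12 = 1.70833% = 0.0170833.
At £40.00/mo: n = ⌈−ln(1 − rB₀/P)/ln(1+r)⌉ = 42 payments (last £36.02); total interest = total paid − £1,190.00 = £486.02.
At £80.00/mo: 18 payments (last £24.79); total interest £194.79.
Interest saved = £486.02 − £194.79 = £291.23.

£291.23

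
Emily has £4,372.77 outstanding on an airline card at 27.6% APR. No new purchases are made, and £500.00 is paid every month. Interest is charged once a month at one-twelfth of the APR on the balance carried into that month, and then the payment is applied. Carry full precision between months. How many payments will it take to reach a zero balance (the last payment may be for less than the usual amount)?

10 payments

Monthly rate r = 27.6%/12 = 2.3% = 0.023.
Recurrence: B ← B·(1+r) − £500.00.
Month 1: interest £100.57; balance after payment £3,973.34.
Month 2: interest £91.39; balance after payment £3,564.73.
Closed form: n = −ln(1 − rB₀/P)/ln(1+r) = −ln(0.79885)/ln(1.023) ≈ 9.876, so the balance reaches zero during payment 10.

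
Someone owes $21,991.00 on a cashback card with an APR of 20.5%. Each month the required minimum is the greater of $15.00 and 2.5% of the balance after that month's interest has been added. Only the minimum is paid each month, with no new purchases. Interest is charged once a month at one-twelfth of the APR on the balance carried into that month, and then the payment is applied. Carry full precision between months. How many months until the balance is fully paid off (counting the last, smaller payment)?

Monthly rate r = 20.5%/12 = 1.70833% = 0.0170833.
While 2.5% of the post-interest balance exceeds $15.00, each month B ← (B·(1+r))·(1 − 0.025), i.e. B shrinks by the factor (1+r)·0.975 = 0.99166.
This holds for months 1–432. Entering month 433 the balance is $589.20; 2.5% of the post-interest balance is now below $15.00, so the flat $15.00 minimum applies from here.
From month 433 a fixed $15.00 at rate r clears $589.20 in 66 more payments. Total: 432 + 66 = 498 months.

498 months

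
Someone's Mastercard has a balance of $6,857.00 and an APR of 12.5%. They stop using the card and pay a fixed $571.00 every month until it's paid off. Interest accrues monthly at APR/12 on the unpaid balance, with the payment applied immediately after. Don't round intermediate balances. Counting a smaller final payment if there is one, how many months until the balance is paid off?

13 payments

Monthly rate r = 12.5%/12 = 1.04167% = 0.0104167.
Recurrence: B ← B·(1+r) − $571.00.
Month 1: interest $71.43; balance after payment $6,357.43.
Month 2: interest $66.22; balance after payment $5,852.65.
Closed form: n = −ln(1 − rB₀/P)/ln(1+r) = −ln(0.87491)/ln(1.01042) ≈ 12.896, so the balance reaches zero during payment 13.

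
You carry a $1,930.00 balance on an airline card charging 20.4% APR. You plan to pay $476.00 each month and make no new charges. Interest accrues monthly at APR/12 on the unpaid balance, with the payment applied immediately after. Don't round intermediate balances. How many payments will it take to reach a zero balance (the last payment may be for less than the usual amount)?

5 months

Monthly rate r = 20.4%/12 = 1.7% = 0.017.
Recurrence: B ← B·(1+r) − $476.00.
Month 1: interest $32.81; balance after payment $1,486.81.
Month 2: interest $25.28; balance after payment $1,036.09.
Month 3: interest $17.61; balance after payment $577.70.
Month 4: interest $9.82; balance after payment $111.52.
Month 5: interest $1.90; balance after payment $0.00.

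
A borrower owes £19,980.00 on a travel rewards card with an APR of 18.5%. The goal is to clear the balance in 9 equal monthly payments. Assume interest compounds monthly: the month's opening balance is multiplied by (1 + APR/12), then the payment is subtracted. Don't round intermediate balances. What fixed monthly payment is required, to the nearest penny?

Monthly rate r = 18.5%/12 = 1.54167% = 0.0154167.
Level-payment amortization: P = B₀·r / (1 − (1+r)^(−n)) = 19980.00·0.0154167 / (1 − 1.01542^(−9)).
Denominator 1 − (1+r)^(−9) = 0.12863239.
P = 308.025 / 0.12863239 ≈ 2394.61.

£2,394.61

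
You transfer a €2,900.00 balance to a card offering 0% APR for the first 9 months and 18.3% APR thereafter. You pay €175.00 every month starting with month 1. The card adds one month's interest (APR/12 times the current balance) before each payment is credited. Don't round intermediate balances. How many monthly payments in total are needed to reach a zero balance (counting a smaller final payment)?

18 payments

Promo months 1–9 at r₀ = 0%/12 = 0; months 10+ at r₁ = 18.3%/12 = 0.01525.
After month 9 (no interest yet): B = €2,900.00 − 9·€175.00 = €1,325.00.
Then at r₁ with €175.00/mo: n₂ = −ln(1 − r₁·B/P)/ln(1+r₁) ≈ 8.11 → 9 more payments.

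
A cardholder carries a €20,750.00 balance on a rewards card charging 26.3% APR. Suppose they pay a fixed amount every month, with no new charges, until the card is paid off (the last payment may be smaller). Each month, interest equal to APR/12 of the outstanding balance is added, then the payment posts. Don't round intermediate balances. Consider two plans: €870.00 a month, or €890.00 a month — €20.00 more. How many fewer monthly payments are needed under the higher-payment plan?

Monthly rate r = 26.3%/12 = 2.19167% = 0.0219167.
At €870.00/mo: n = ⌈−ln(1 − rB₀/P)/ln(1+r)⌉ = 35 payments (last €103.08); total interest = total paid − €20,750.00 = €8,933.08.
At €890.00/mo: 33 payments (last €886.36); total interest €8,616.36.
Payments saved = 35 − 33 = 2.

2 fewer payments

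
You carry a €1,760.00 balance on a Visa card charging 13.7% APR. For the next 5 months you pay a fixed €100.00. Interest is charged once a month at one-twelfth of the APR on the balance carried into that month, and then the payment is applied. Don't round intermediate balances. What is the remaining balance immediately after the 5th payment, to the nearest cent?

Monthly rate r = 13.7%/12 = 1.14167% = 0.0114167.
Each month: B ← B·(1+r) − €100.00.
Month 1: interest €20.09; balance after payment €1,680.09.
Month 2: interest €19.18; balance after payment €1,599.27.
Month 3: interest €18.26; balance after payment €1,517.53.
Month 4: interest €17.33; balance after payment €1,434.86.
Month 5: interest €16.38; balance after payment €1,351.24.

€1,351.24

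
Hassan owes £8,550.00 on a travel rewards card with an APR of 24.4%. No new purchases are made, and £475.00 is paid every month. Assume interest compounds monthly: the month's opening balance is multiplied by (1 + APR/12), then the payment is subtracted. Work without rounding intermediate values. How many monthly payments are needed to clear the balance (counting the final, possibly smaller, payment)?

23 months

Monthly rate r = 24.4%/12 = 2.03333% = 0.0203333.
Recurrence: B ← B·(1+r) − £475.00.
Month 1: interest £173.85; balance after payment £8,248.85.
Month 2: interest £167.73; balance after payment £7,941.58.
Closed form: n = −ln(1 − rB₀/P)/ln(1+r) = −ln(0.634)/ln(1.02033) ≈ 22.639, so the balance reaches zero during payment 23.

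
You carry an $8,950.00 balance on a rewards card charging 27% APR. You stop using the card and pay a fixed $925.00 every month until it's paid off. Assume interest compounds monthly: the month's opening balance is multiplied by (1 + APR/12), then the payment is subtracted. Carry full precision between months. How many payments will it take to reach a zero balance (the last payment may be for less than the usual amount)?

12 months

Monthly rate r = 27%/12 = 2.25% = 0.0225.
Recurrence: B ← B·(1+r) − $925.00.
Month 1: interest $201.38; balance after payment $8,226.38.
Month 2: interest $185.09; balance after payment $7,486.47.
Closed form: n = −ln(1 − rB₀/P)/ln(1+r) = −ln(0.7823)/ln(1.0225) ≈ 11.034, so the balance reaches zero during payment 12.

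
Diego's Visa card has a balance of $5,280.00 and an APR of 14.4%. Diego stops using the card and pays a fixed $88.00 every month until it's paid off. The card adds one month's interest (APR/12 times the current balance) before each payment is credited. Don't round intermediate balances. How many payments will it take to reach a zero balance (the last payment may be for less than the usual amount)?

107 months

Monthly rate r = 14.4%/12 = 1.2% = 0.012.
Recurrence: B ← B·(1+r) − $88.00.
Month 1: interest $63.36; balance after payment $5,255.36.
Month 2: interest $63.06; balance after payment $5,230.42.
Closed form: n = −ln(1 − rB₀/P)/ln(1+r) = −ln(0.28)/ln(1.012) ≈ 106.716, so the balance reaches zero during payment 107.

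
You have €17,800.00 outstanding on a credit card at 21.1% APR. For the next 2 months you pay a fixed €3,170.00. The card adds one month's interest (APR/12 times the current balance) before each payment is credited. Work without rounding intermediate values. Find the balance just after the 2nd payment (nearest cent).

€12,035.73

Monthly rate r = 21.1%/12 = 1.75833% = 0.0175833.
Each month: B ← B·(1+r) − €3,170.00.
Month 1: interest €312.98; balance after payment €14,942.98.
Month 2: interest €262.75; balance after payment €12,035.73.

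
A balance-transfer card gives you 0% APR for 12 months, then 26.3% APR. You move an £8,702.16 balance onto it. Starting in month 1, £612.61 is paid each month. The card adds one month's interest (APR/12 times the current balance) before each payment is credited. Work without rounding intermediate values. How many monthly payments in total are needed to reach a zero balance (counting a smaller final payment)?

Promo months 1–12 at r₀ = 0%/12 = 0; months 13+ at r₁ = 26.3%/12 = 0.0219167.
After month 12 (no interest yet): B = £8,702.16 − 12·£612.61 = £1,350.84.
Then at r₁ with £612.61/mo: n₂ = −ln(1 − r₁·B/P)/ln(1+r₁) ≈ 2.28 → 3 more payments.

15 months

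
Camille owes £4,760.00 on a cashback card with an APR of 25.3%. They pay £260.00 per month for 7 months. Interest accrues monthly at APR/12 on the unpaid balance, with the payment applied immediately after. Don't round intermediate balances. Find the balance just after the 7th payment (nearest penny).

Monthly rate r = 25.3%/12 = 2.10833% = 0.0210833.
Each month: B ← B·(1+r) − £260.00.
Month 1: interest £100.36; balance after payment £4,600.36.
Month 2: interest £96.99; balance after payment £4,437.35.
Month 3: interest £93.55; balance after payment £4,270.90.
Month 4: interest £90.04; balance after payment £4,100.95.
Month 5: interest £86.46; balance after payment £3,927.41.
Month 6: interest £82.80; balance after payment £3,750.21.
Month 7: interest £79.07; balance after payment £3,569.28.

£3,569.28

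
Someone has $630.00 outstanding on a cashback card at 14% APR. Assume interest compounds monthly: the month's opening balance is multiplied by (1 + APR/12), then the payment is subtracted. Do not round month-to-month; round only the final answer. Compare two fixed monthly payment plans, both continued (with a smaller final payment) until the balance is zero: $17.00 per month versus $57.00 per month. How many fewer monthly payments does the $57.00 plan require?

Monthly rate r = 14%/12 = 1.16667% = 0.0116667.
At $17.00/mo: n = ⌈−ln(1 − rB₀/P)/ln(1+r)⌉ = 49 payments (last $13.93); total interest = total paid − $630.00 = $199.93.
At $57.00/mo: 12 payments (last $51.44); total interest $48.44.
Payments saved = 49 − 12 = 37.

37 fewer payments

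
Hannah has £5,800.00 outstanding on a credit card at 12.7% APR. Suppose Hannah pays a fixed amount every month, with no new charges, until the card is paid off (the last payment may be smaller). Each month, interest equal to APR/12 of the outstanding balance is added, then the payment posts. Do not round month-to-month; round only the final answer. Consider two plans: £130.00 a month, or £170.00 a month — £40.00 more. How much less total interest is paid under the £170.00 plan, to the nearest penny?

£656.70

Monthly rate r = 12.7%/12 = 1.05833% = 0.0105833.
At £130.00/mo: n = ⌈−ln(1 − rB₀/P)/ln(1+r)⌉ = 61 payments (last £90.73); total interest = total paid − £5,800.00 = £2,090.73.
At £170.00/mo: 43 payments (last £94.03); total interest £1,434.03.
Interest saved = £2,090.73 − £1,434.03 = £656.70.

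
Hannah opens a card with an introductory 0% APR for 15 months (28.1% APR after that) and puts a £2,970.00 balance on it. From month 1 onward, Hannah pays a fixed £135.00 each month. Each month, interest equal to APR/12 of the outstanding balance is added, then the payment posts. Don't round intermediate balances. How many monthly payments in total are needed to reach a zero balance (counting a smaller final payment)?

23 payments

Promo months 1–15 at r₀ = 0%/12 = 0; months 16+ at r₁ = 28.1%/12 = 0.0234167.
After month 15 (no interest yet): B = £2,970.00 − 15·£135.00 = £945.00.
Then at r₁ with £135.00/mo: n₂ = −ln(1 − r₁·B/P)/ln(1+r₁) ≈ 7.73 → 8 more payments.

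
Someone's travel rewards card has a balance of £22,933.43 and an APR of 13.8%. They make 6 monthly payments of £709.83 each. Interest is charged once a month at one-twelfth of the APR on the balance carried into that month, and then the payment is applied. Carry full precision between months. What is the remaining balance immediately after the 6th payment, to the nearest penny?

£20,178.72

Monthly rate r = 13.8%/12 = 1.15% = 0.0115.
Each month: B ← B·(1+r) − £709.83.
Month 1: interest £263.73; balance after payment £22,487.33.
Month 2: interest £258.60; balance after payment £22,036.11.
Month 3: interest £253.42; balance after payment £21,579.69.
Month 4: interest £248.17; balance after payment £21,118.03.
Month 5: interest £242.86; balance after payment £20,651.06.
Month 6: interest £237.49; balance after payment £20,178.72.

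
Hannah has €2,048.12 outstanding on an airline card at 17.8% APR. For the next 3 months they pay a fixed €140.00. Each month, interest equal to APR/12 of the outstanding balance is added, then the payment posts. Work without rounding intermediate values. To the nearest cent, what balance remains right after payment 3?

€1,714.36

Monthly rate r = 17.8%/12 = 1.48333% = 0.0148333.
Each month: B ← B·(1+r) − €140.00.
Month 1: interest €30.38; balance after payment €1,938.50.
Month 2: interest €28.75; balance after payment €1,827.25.
Month 3: interest €27.10; balance after payment €1,714.36.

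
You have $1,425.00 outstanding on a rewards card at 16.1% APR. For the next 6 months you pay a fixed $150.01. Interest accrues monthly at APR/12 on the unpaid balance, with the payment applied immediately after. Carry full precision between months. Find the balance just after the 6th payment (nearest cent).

$612.83

Monthly rate r = 16.1%/12 = 1.34167% = 0.0134167.
Each month: B ← B·(1+r) − $150.01.
Month 1: interest $19.12; balance after payment $1,294.11.
Month 2: interest $17.36; balance after payment $1,161.46.
Month 3: interest $15.58; balance after payment $1,027.03.
Month 4: interest $13.78; balance after payment $890.80.
Month 5: interest $11.95; balance after payment $752.75.
Month 6: interest $10.10; balance after payment $612.83.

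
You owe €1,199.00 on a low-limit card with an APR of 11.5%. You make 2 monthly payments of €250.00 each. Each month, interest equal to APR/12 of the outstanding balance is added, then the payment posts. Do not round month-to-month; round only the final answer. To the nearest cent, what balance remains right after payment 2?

€719.70

Monthly rate r = 11.5%/12 = 0.958333% = 0.00958333.
Each month: B ← B·(1+r) − €250.00.
Month 1: interest €11.49; balance after payment €960.49.
Month 2: interest €9.20; balance after payment €719.70.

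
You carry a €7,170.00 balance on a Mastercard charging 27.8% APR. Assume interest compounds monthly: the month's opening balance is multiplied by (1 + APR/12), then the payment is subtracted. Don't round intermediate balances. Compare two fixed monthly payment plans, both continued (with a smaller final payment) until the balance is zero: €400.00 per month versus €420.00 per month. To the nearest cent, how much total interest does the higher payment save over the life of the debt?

€142.34

Monthly rate r = 27.8%/12 = 2.31667% = 0.0231667.
At €400.00/mo: n = ⌈−ln(1 − rB₀/P)/ln(1+r)⌉ = 24 payments (last €172.93); total interest = total paid − €7,170.00 = €2,202.93.
At €420.00/mo: 22 payments (last €410.59); total interest €2,060.59.
Interest saved = €2,202.93 − €2,060.59 = €142.34.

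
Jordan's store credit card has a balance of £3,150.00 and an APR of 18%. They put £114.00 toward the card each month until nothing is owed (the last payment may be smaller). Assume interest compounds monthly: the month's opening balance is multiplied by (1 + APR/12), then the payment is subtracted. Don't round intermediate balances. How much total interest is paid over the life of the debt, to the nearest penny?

Monthly rate r = 18%/12 = 1.5% = 0.015.
Payoff takes n = ⌈−ln(1 − rB₀/P)/ln(1+r)⌉ = ⌈35.950⌉ = 36 payments; the last is £108.33.
Total paid = 35·£114.00 + £108.33 = £4,098.33.
Total interest = total paid − principal = £4,098.33 − £3,150.00 = £948.33.

£948.33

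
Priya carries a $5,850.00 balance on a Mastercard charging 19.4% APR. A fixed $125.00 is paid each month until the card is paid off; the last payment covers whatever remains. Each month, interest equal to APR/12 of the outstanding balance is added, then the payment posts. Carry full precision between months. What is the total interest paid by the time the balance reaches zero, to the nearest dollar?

$5,164

Monthly rate r = 19.4%/12 = 1.61667% = 0.0161667.
Payoff takes n = ⌈−ln(1 − rB₀/P)/ln(1+r)⌉ = ⌈88.110⌉ = 89 payments; the last is $13.81.
Total paid = 88·$125.00 + $13.81 = $11,013.81.
Total interest = total paid − principal = $11,013.81 − $5,850.00 = $5,163.81.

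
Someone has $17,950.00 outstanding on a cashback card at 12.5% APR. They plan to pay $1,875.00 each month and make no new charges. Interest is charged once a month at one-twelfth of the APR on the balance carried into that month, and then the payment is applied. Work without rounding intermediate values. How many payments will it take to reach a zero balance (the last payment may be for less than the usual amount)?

Monthly rate r = 12.5%/12 = 1.04167% = 0.0104167.
Recurrence: B ← B·(1+r) − $1,875.00.
Month 1: interest $186.98; balance after payment $16,261.98.
Month 2: interest $169.40; balance after payment $14,556.37.
Closed form: n = −ln(1 − rB₀/P)/ln(1+r) = −ln(0.90028)/ln(1.01042) ≈ 10.137, so the balance reaches zero during payment 11.

11 months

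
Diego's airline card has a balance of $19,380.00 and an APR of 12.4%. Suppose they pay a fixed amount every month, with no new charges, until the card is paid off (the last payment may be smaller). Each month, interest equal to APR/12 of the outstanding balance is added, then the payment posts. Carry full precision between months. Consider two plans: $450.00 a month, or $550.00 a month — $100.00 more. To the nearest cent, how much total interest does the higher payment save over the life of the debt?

Monthly rate r = 12.4%/12 = 1.03333% = 0.0103333.
At $450.00/mo: n = ⌈−ln(1 − rB₀/P)/ln(1+r)⌉ = 58 payments (last $125.20); total interest = total paid − $19,380.00 = $6,395.20.
At $550.00/mo: 45 payments (last $21.22); total interest $4,841.22.
Interest saved = $6,395.20 − $4,841.22 = $1,553.98.

$1,553.98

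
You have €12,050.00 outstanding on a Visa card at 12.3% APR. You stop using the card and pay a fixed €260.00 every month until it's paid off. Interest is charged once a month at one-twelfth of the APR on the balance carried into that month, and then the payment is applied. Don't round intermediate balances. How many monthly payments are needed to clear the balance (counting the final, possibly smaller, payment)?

Monthly rate r = 12.3%/12 = 1.025% = 0.01025.
Recurrence: B ← B·(1+r) − €260.00.
Month 1: interest €123.51; balance after payment €11,913.51.
Month 2: interest €122.11; balance after payment €11,775.63.
Closed form: n = −ln(1 − rB₀/P)/ln(1+r) = −ln(0.52495)/ln(1.01025) ≈ 63.195, so the balance reaches zero during payment 64.

64 payments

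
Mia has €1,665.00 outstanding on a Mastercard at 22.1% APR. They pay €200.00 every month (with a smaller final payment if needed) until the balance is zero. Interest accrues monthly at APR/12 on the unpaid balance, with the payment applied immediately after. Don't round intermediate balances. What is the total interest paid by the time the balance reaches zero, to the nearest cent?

€159.18

Monthly rate r = 22.1%/12 = 1.84167% = 0.0184167.
Payoff takes n = ⌈−ln(1 − rB₀/P)/ln(1+r)⌉ = ⌈9.120⌉ = 10 payments; the last is €24.18.
Total paid = 9·€200.00 + €24.18 = €1,824.18.
Total interest = total paid − principal = €1,824.18 − €1,665.00 = €159.18.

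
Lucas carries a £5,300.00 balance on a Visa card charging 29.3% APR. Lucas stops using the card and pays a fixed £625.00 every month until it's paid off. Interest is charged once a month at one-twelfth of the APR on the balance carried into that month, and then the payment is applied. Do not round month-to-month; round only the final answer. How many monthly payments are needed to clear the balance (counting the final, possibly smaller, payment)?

10 payments

Monthly rate r = 29.3%/12 = 2.44167% = 0.0244167.
Recurrence: B ← B·(1+r) − £625.00.
Month 1: interest £129.41; balance after payment £4,804.41.
Month 2: interest £117.31; balance after payment £4,296.72.
Closed form: n = −ln(1 − rB₀/P)/ln(1+r) = −ln(0.79295)/ln(1.02442) ≈ 9.617, so the balance reaches zero during payment 10.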